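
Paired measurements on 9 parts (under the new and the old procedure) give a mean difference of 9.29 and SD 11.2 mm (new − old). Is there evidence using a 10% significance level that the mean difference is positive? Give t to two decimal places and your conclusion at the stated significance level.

t = 2.49; reject H0

H0: μ_d = 0; H1: μ_d > 0 (paired t-test on the differences, right-tailed).
t = d̄/(s_d/√n) = 9.29/(11.2/√9) = 2.49
df = n − 1 = 8
p-value = P(T ≥ 2.49) ≈ 0.0188
Since p ≈ 0.0188 < α = 0.1, reject H0; the evidence is statistically significant.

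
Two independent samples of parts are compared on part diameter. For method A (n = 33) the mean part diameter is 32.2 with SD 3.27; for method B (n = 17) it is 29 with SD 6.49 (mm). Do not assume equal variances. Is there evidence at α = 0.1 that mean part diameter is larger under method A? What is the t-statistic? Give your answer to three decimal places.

1.912

Let group 1 = method A, group 2 = method B. H0: μ_1 = μ_2; H1: μ_1 > μ_2 (Welch's two-sample t-test, right-tailed).
t = (x̄_1 − x̄_2)/√(s_1²/n_1 + s_2²/n_2) = (32.2 − 29)/√(3.27²/33 + 6.49²/17) = 1.912
Welch–Satterthwaite df ≈ 20.29
p-value = P(T ≥ 1.912) ≈ 0.0351
Since p ≈ 0.0351 < α = 0.1, reject H0; the data support H1.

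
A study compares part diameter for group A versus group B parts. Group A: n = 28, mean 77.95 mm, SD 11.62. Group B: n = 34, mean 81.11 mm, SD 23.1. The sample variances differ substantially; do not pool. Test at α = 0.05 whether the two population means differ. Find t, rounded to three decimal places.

-0.698

Let group 1 = group A, group 2 = group B. H0: μ_1 = μ_2; H1: μ_1 ≠ μ_2 (Welch's two-sample t-test, two-sided).
t = (x̄_1 − x̄_2)/√(s_1²/n_1 + s_2²/n_2) = (77.95 − 81.11)/√(11.62²/28 + 23.1²/34) = -0.698
Welch–Satterthwaite df ≈ 50.56
Two-sided p-value ≈ 0.489
Since p ≈ 0.489 > α = 0.05, fail to reject H0; the evidence is not statistically significant.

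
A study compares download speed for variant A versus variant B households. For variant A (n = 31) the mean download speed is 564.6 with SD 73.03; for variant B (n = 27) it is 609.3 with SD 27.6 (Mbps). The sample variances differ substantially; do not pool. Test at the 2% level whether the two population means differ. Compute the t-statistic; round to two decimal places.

Let group 1 = variant A, group 2 = variant B. H0: μ_1 = μ_2; H1: μ_1 ≠ μ_2 (Welch's two-sample t-test, two-sided).
t = (x̄_1 − x̄_2)/√(s_1²/n_1 + s_2²/n_2) = (564.6 − 609.3)/√(73.03²/31 + 27.6²/27) = -3.16
Welch–Satterthwaite df ≈ 39.42
Two-sided p-value ≈ 0.0030
Since p ≈ 0.0030 < α = 0.02, reject H0; the evidence is statistically significant.

-3.16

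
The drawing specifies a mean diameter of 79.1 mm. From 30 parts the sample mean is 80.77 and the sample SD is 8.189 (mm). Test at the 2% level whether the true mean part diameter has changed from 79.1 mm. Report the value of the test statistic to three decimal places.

1.117

H0: μ = 79.1; H1: μ ≠ 79.1 (one-sample t-test, two-sided).
t = (x̄ − μ₀)/(s/√n) = (80.77 − 79.1)/(8.189/√30) = 1.117
df = n − 1 = 29
Two-sided p-value ≈ 0.2732
Since p ≈ 0.2732 > α = 0.02, fail to reject H0; the data do not provide sufficient evidence against H0.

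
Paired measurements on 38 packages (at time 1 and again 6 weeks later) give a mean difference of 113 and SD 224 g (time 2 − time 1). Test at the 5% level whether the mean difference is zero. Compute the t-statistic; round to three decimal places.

H0: μ_d = 0; H1: μ_d ≠ 0 (paired t-test on the differences, two-sided).
t = d̄/(s_d/√n) = 113/(224/√38) = 3.110
df = n − 1 = 37
Two-sided p-value ≈ 0.004
Since p ≈ 0.004 < α = 0.05, reject H0; the evidence is statistically significant.

3.110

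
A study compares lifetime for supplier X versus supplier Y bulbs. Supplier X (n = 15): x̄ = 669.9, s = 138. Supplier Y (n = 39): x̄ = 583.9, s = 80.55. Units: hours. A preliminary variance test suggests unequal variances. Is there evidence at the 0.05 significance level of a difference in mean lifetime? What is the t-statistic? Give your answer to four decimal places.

2.2695

Let group 1 = supplier X, group 2 = supplier Y. H0: μ_1 = μ_2; H1: μ_1 ≠ μ_2 (Welch's two-sample t-test, two-sided).
t = (x̄_1 − x̄_2)/√(s_1²/n_1 + s_2²/n_2) = (669.9 − 583.9)/√(138²/15 + 80.55²/39) = 2.2695
Welch–Satterthwaite df ≈ 17.80
Two-sided p-value ≈ 0.036
Since p ≈ 0.036 < α = 0.05, reject H0; the data support H1.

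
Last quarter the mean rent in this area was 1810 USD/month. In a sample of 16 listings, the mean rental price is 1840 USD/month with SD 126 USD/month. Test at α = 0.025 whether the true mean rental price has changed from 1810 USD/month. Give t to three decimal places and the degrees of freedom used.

t = 0.952, df = 15

H0: μ = 1810; H1: μ ≠ 1810 (one-sample t-test, two-sided).
t = (x̄ − μ₀)/(s/√n) = (1840 − 1810)/(126/√16) = 0.952
df = n − 1 = 15
Two-sided p-value ≈ 0.356
Since p ≈ 0.356 > α = 0.025, fail to reject H0; the data do not provide sufficient evidence against H0.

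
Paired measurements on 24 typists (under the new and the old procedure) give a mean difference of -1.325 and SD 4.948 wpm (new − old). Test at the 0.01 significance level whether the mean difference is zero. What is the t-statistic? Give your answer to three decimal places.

-1.312

H0: μ_d = 0; H1: μ_d ≠ 0 (paired t-test on the differences, two-sided).
t = d̄/(s_d/√n) = -1.325/(4.948/√24) = -1.312
df = n − 1 = 23
Two-sided p-value ≈ 0.2025
Since p ≈ 0.2025 > α = 0.01, fail to reject H0; the evidence is not statistically significant.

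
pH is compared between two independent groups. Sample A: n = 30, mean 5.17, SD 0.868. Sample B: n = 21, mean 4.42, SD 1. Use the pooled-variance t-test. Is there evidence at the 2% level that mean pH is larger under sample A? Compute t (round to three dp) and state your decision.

Let group 1 = sample A, group 2 = sample B. H0: μ_1 = μ_2; H1: μ_1 > μ_2 (two-sample pooled-variance t-test, right-tailed).
s_p² = [(30−1)·0.868² + (21−1)·1²]/(30+21−2) = 0.854067
t = (5.17 − 4.42)/√[0.854067·(1/30 + 1/21)] = 2.852
df = n₁ + n₂ − 2 = 49
p-value = P(T ≥ 2.852) ≈ 0.003
Since p ≈ 0.003 < α = 0.02, reject H0; the data support H1.

t = 2.852; reject H0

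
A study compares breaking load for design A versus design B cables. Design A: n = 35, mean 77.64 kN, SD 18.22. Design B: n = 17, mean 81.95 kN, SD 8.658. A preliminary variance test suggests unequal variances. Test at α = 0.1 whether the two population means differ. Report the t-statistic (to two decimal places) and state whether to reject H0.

Let group 1 = design A, group 2 = design B. H0: μ_1 = μ_2; H1: μ_1 ≠ μ_2 (Welch's two-sample t-test, two-sided).
t = (x̄_1 − x̄_2)/√(s_1²/n_1 + s_2²/n_2) = (77.64 − 81.95)/√(18.22²/35 + 8.658²/17) = -1.16
Welch–Satterthwaite df ≈ 50.00
Two-sided p-value ≈ 0.253
Since p ≈ 0.253 > α = 0.1, fail to reject H0; the evidence is not statistically significant.

t = -1.16; fail to reject H0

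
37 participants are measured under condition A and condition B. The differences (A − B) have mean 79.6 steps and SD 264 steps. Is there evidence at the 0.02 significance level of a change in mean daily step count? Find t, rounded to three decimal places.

1.834

H0: μ_d = 0; H1: μ_d ≠ 0 (paired t-test on the differences, two-sided).
t = d̄/(s_d/√n) = 79.6/(264/√37) = 1.834
df = n − 1 = 36
Two-sided p-value ≈ 0.0749
Since p ≈ 0.0749 > α = 0.02, fail to reject H0; the evidence is not statistically significant.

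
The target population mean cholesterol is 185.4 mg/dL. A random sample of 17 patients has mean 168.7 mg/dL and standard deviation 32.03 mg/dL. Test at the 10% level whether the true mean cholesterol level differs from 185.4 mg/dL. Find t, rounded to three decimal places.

H0: μ = 185.4; H1: μ ≠ 185.4 (one-sample t-test, two-sided).
t = (x̄ − μ₀)/(s/√n) = (168.7 − 185.4)/(32.03/√17) = -2.150
df = n − 1 = 16
Two-sided p-value ≈ 0.0472
Since p ≈ 0.0472 < α = 0.1, reject H0; the evidence is statistically significant.

-2.150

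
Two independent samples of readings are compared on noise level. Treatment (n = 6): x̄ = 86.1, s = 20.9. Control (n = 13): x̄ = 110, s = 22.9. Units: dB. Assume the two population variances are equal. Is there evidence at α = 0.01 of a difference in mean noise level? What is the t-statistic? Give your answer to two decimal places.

-2.17

Let group 1 = treatment, group 2 = control. H0: μ_1 = μ_2; H1: μ_1 ≠ μ_2 (two-sample pooled-variance t-test, two-sided).
s_p² = [(6−1)·20.9² + (13−1)·22.9²]/(6+13−2) = 498.645
t = (86.1 − 110)/√[498.645·(1/6 + 1/13)] = -2.17
df = n₁ + n₂ − 2 = 17
Two-sided p-value ≈ 0.045
Since p ≈ 0.045 > α = 0.01, fail to reject H0; the evidence is not statistically significant.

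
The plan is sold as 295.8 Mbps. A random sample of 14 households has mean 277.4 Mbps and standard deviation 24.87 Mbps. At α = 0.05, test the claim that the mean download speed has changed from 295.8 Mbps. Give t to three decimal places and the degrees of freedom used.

t = -2.768, df = 13

H0: μ = 295.8; H1: μ ≠ 295.8 (one-sample t-test, two-sided).
t = (x̄ − μ₀)/(s/√n) = (277.4 − 295.8)/(24.87/√14) = -2.768
df = n − 1 = 13
Two-sided p-value ≈ 0.016
Since p ≈ 0.016 < α = 0.05, reject H0; the evidence is statistically significant.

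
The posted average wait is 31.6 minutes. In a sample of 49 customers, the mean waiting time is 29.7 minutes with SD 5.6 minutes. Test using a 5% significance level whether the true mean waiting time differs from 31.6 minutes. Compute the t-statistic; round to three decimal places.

-2.375

H0: μ = 31.6; H1: μ ≠ 31.6 (one-sample t-test, two-sided).
t = (x̄ − μ₀)/(s/√n) = (29.7 − 31.6)/(5.6/√49) = -2.375
df = n − 1 = 48
Two-sided p-value ≈ 0.0216
Since p ≈ 0.0216 < α = 0.05, reject H0; the evidence is statistically significant.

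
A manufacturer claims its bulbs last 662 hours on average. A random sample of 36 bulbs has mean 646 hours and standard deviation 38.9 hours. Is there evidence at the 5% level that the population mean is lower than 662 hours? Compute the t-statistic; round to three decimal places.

-2.468

H0: μ = 662; H1: μ < 662 (one-sample t-test, left-tailed).
t = (x̄ − μ₀)/(s/√n) = (646 − 662)/(38.9/√36) = -2.468
df = n − 1 = 35
p-value = P(T ≤ -2.468) ≈ 0.009
Since p ≈ 0.009 < α = 0.05, reject H0; the data support H1.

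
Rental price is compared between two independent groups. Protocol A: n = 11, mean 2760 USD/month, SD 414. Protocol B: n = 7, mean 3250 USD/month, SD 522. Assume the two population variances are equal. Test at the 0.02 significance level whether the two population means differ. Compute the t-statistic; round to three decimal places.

Let group 1 = protocol A, group 2 = protocol B. H0: μ_1 = μ_2; H1: μ_1 ≠ μ_2 (two-sample pooled-variance t-test, two-sided).
s_p² = [(11−1)·414² + (7−1)·522²]/(11+7−2) = 209304
t = (2760 − 3250)/√[209304·(1/11 + 1/7)] = -2.215
df = n₁ + n₂ − 2 = 16
Two-sided p-value ≈ 0.0416
Since p ≈ 0.0416 > α = 0.02, fail to reject H0; the data do not provide sufficient evidence against H0.

-2.215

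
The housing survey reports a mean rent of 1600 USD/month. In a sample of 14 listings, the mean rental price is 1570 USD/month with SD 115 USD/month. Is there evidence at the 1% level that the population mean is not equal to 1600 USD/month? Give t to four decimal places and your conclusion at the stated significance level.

t = -0.9761; fail to reject H0

H0: μ = 1600; H1: μ ≠ 1600 (one-sample t-test, two-sided).
t = (x̄ − μ₀)/(s/√n) = (1570 − 1600)/(115/√14) = -0.9761
df = n − 1 = 13
Two-sided p-value ≈ 0.347
Since p ≈ 0.347 > α = 0.01, fail to reject H0; the data do not provide sufficient evidence against H0.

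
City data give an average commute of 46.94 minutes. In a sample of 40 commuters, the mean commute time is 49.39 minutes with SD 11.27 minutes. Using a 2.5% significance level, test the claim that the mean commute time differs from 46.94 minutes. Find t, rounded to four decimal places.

1.3749

H0: μ = 46.94; H1: μ ≠ 46.94 (one-sample t-test, two-sided).
t = (x̄ − μ₀)/(s/√n) = (49.39 − 46.94)/(11.27/√40) = 1.3749
df = n − 1 = 39
Two-sided p-value ≈ 0.177
Since p ≈ 0.177 > α = 0.025, fail to reject H0; the data do not provide sufficient evidence against H0.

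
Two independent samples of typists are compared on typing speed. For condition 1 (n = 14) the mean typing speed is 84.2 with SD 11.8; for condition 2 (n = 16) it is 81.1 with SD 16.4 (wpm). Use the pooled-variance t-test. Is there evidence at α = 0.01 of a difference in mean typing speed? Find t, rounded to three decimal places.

0.586

Let group 1 = condition 1, group 2 = condition 2. H0: μ_1 = μ_2; H1: μ_1 ≠ μ_2 (two-sample pooled-variance t-test, two-sided).
s_p² = [(14−1)·11.8² + (16−1)·16.4²]/(14+16−2) = 208.733
t = (84.2 − 81.1)/√[208.733·(1/14 + 1/16)] = 0.586
df = n₁ + n₂ − 2 = 28
Two-sided p-value ≈ 0.5624
Since p ≈ 0.5624 > α = 0.01, fail to reject H0; the evidence is not statistically significant.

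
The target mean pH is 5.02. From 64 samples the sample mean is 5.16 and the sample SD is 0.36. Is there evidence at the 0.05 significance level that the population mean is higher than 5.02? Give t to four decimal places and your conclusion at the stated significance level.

t = 3.1111; reject H0

H0: μ = 5.02; H1: μ > 5.02 (one-sample t-test, right-tailed).
t = (x̄ − μ₀)/(s/√n) = (5.16 − 5.02)/(0.36/√64) = 3.1111
df = n − 1 = 63
p-value = P(T ≥ 3.1111) ≈ 0.001
Since p ≈ 0.001 < α = 0.05, reject H0; the data support H1.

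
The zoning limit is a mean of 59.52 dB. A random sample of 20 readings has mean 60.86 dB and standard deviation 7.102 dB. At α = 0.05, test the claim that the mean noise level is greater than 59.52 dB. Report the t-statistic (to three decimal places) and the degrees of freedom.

t = 0.844, df = 19

H0: μ = 59.52; H1: μ > 59.52 (one-sample t-test, right-tailed).
t = (x̄ − μ₀)/(s/√n) = (60.86 − 59.52)/(7.102/√20) = 0.844
df = n − 1 = 19
p-value = P(T ≥ 0.844) ≈ 0.2046
Since p ≈ 0.2046 > α = 0.05, fail to reject H0; the data do not provide sufficient evidence against H0.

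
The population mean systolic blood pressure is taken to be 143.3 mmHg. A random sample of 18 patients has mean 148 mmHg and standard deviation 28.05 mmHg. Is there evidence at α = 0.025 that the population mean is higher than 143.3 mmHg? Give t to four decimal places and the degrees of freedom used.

H0: μ = 143.3; H1: μ > 143.3 (one-sample t-test, right-tailed).
t = (x̄ − μ₀)/(s/√n) = (148 − 143.3)/(28.05/√18) = 0.7109
df = n − 1 = 17
p-value = P(T ≥ 0.7109) ≈ 0.243
Since p ≈ 0.243 > α = 0.025, fail to reject H0; the evidence is not statistically significant.

t = 0.7109, df = 17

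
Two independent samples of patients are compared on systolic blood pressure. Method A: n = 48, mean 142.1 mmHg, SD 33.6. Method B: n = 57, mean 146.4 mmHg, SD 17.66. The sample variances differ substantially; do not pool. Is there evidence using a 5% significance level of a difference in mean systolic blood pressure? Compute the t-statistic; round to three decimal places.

-0.799

Let group 1 = method A, group 2 = method B. H0: μ_1 = μ_2; H1: μ_1 ≠ μ_2 (Welch's two-sample t-test, two-sided).
t = (x̄_1 − x̄_2)/√(s_1²/n_1 + s_2²/n_2) = (142.1 − 146.4)/√(33.6²/48 + 17.66²/57) = -0.799
Welch–Satterthwaite df ≈ 68.31
Two-sided p-value ≈ 0.4273
Since p ≈ 0.4273 > α = 0.05, fail to reject H0; the data do not provide sufficient evidence against H0.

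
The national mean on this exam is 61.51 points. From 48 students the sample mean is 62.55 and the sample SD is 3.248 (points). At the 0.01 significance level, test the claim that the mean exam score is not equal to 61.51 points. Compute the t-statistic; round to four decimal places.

2.2184

H0: μ = 61.51; H1: μ ≠ 61.51 (one-sample t-test, two-sided).
t = (x̄ − μ₀)/(s/√n) = (62.55 − 61.51)/(3.248/√48) = 2.2184
df = n − 1 = 47
Two-sided p-value ≈ 0.031
Since p ≈ 0.031 > α = 0.01, fail to reject H0; the data do not provide sufficient evidence against H0.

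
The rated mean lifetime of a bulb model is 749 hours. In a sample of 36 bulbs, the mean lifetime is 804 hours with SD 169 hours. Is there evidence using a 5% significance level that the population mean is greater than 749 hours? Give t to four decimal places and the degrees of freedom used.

t = 1.9527, df = 35

H0: μ = 749; H1: μ > 749 (one-sample t-test, right-tailed).
t = (x̄ − μ₀)/(s/√n) = (804 − 749)/(169/√36) = 1.9527
df = n − 1 = 35
p-value = P(T ≥ 1.9527) ≈ 0.029
Since p ≈ 0.029 < α = 0.05, reject H0; the evidence is statistically significant.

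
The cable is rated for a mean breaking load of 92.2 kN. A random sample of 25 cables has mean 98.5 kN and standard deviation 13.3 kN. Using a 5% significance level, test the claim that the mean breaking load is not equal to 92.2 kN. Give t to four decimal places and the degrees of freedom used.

t = 2.3684, df = 24

H0: μ = 92.2; H1: μ ≠ 92.2 (one-sample t-test, two-sided).
t = (x̄ − μ₀)/(s/√n) = (98.5 − 92.2)/(13.3/√25) = 2.3684
df = n − 1 = 24
Two-sided p-value ≈ 0.026
Since p ≈ 0.026 < α = 0.05, reject H0; the evidence is statistically significant.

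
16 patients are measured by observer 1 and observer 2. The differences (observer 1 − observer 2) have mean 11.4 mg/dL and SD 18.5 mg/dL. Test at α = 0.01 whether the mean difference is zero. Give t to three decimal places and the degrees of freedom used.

t = 2.465, df = 15

H0: μ_d = 0; H1: μ_d ≠ 0 (paired t-test on the differences, two-sided).
t = d̄/(s_d/√n) = 11.4/(18.5/√16) = 2.465
df = n − 1 = 15
Two-sided p-value ≈ 0.026
Since p ≈ 0.026 > α = 0.01, fail to reject H0; the data do not provide sufficient evidence against H0.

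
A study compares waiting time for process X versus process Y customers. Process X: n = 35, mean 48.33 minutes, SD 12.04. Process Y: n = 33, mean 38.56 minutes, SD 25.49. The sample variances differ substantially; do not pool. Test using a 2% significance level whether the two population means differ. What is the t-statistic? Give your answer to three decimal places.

Let group 1 = process X, group 2 = process Y. H0: μ_1 = μ_2; H1: μ_1 ≠ μ_2 (Welch's two-sample t-test, two-sided).
t = (x̄_1 − x̄_2)/√(s_1²/n_1 + s_2²/n_2) = (48.33 − 38.56)/√(12.04²/35 + 25.49²/33) = 2.001
Welch–Satterthwaite df ≈ 45.00
Two-sided p-value ≈ 0.0514
Since p ≈ 0.0514 > α = 0.02, fail to reject H0; the data do not provide sufficient evidence against H0.

2.001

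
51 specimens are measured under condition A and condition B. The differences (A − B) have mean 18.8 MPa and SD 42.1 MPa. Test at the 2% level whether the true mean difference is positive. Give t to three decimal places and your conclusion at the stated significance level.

t = 3.189; reject H0

H0: μ_d = 0; H1: μ_d > 0 (paired t-test on the differences, right-tailed).
t = d̄/(s_d/√n) = 18.8/(42.1/√51) = 3.189
df = n − 1 = 50
p-value = P(T ≥ 3.189) ≈ 0.0012
Since p ≈ 0.0012 < α = 0.02, reject H0; the data support H1.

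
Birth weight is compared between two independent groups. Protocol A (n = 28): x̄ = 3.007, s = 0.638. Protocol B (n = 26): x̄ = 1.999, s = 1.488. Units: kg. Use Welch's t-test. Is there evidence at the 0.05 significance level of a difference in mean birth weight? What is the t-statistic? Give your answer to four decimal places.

3.1924

Let group 1 = protocol A, group 2 = protocol B. H0: μ_1 = μ_2; H1: μ_1 ≠ μ_2 (Welch's two-sample t-test, two-sided).
t = (x̄_1 − x̄_2)/√(s_1²/n_1 + s_2²/n_2) = (3.007 − 1.999)/√(0.638²/28 + 1.488²/26) = 3.1924
Welch–Satterthwaite df ≈ 33.36
Two-sided p-value ≈ 0.003
Since p ≈ 0.003 < α = 0.05, reject H0; the data support H1.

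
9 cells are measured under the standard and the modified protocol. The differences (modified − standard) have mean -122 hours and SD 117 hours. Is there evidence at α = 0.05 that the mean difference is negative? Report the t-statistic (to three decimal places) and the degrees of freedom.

H0: μ_d = 0; H1: μ_d < 0 (paired t-test on the differences, left-tailed).
t = d̄/(s_d/√n) = -122/(117/√9) = -3.128
df = n − 1 = 8
p-value = P(T ≤ -3.128) ≈ 0.0070
Since p ≈ 0.0070 < α = 0.05, reject H0; the evidence is statistically significant.

t = -3.128, df = 8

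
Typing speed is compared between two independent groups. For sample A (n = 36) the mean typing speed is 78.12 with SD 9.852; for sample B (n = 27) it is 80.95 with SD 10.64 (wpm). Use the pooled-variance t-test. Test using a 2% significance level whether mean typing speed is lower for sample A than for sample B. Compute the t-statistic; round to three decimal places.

Let group 1 = sample A, group 2 = sample B. H0: μ_1 = μ_2; H1: μ_1 < μ_2 (two-sample pooled-variance t-test, left-tailed).
s_p² = [(36−1)·9.852² + (27−1)·10.64²]/(36+27−2) = 103.945
t = (78.12 − 80.95)/√[103.945·(1/36 + 1/27)] = -1.090
df = n₁ + n₂ − 2 = 61
p-value = P(T ≤ -1.090) ≈ 0.1399
Since p ≈ 0.1399 > α = 0.02, fail to reject H0; the data do not provide sufficient evidence against H0.

-1.090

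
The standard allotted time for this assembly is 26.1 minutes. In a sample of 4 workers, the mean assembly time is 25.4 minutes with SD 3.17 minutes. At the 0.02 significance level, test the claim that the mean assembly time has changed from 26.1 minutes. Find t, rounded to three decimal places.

H0: μ = 26.1; H1: μ ≠ 26.1 (one-sample t-test, two-sided).
t = (x̄ − μ₀)/(s/√n) = (25.4 − 26.1)/(3.17/√4) = -0.442
df = n − 1 = 3
Two-sided p-value ≈ 0.689
Since p ≈ 0.689 > α = 0.02, fail to reject H0; the evidence is not statistically significant.

-0.442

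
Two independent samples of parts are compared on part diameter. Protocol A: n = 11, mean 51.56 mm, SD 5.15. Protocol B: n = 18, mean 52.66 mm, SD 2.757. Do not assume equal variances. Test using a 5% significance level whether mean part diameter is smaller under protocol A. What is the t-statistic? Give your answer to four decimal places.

-0.6535

Let group 1 = protocol A, group 2 = protocol B. H0: μ_1 = μ_2; H1: μ_1 < μ_2 (Welch's two-sample t-test, left-tailed).
t = (x̄_1 − x̄_2)/√(s_1²/n_1 + s_2²/n_2) = (51.56 − 52.66)/√(5.15²/11 + 2.757²/18) = -0.6535
Welch–Satterthwaite df ≈ 13.56
p-value = P(T ≤ -0.6535) ≈ 0.262
Since p ≈ 0.262 > α = 0.05, fail to reject H0; the evidence is not statistically significant.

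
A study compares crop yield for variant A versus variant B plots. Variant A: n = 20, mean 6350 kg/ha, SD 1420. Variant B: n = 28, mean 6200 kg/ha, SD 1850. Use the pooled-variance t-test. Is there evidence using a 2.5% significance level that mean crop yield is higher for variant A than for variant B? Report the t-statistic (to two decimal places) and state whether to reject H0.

Let group 1 = variant A, group 2 = variant B. H0: μ_1 = μ_2; H1: μ_1 > μ_2 (two-sample pooled-variance t-test, right-tailed).
s_p² = [(20−1)·1420² + (28−1)·1850²]/(20+28−2) = 2841720
t = (6350 − 6200)/√[2841720·(1/20 + 1/28)] = 0.30
df = n₁ + n₂ − 2 = 46
p-value = P(T ≥ 0.30) ≈ 0.381
Since p ≈ 0.381 > α = 0.025, fail to reject H0; the data do not provide sufficient evidence against H0.

t = 0.30; fail to reject H0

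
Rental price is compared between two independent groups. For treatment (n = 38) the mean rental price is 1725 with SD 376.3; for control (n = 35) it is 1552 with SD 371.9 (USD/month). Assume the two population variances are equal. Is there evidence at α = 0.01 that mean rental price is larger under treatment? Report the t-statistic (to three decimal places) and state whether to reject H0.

Let group 1 = treatment, group 2 = control. H0: μ_1 = μ_2; H1: μ_1 > μ_2 (two-sample pooled-variance t-test, right-tailed).
s_p² = [(38−1)·376.3² + (35−1)·371.9²]/(38+35−2) = 140025
t = (1725 − 1552)/√[140025·(1/38 + 1/35)] = 1.973
df = n₁ + n₂ − 2 = 71
p-value = P(T ≥ 1.973) ≈ 0.026
Since p ≈ 0.026 > α = 0.01, fail to reject H0; the data do not provide sufficient evidence against H0.

t = 1.973; fail to reject H0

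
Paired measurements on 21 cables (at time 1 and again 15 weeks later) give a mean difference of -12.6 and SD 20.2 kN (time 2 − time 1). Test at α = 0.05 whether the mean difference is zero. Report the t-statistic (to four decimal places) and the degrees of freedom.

H0: μ_d = 0; H1: μ_d ≠ 0 (paired t-test on the differences, two-sided).
t = d̄/(s_d/√n) = -12.6/(20.2/√21) = -2.8584
df = n − 1 = 20
Two-sided p-value ≈ 0.0097
Since p ≈ 0.0097 < α = 0.05, reject H0; the evidence is statistically significant.

t = -2.8584, df = 20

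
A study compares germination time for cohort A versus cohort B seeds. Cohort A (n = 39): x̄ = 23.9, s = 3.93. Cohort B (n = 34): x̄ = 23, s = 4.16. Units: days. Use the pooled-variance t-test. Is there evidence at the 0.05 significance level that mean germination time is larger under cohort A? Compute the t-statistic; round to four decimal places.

0.9498

Let group 1 = cohort A, group 2 = cohort B. H0: μ_1 = μ_2; H1: μ_1 > μ_2 (two-sample pooled-variance t-test, right-tailed).
s_p² = [(39−1)·3.93² + (34−1)·4.16²]/(39+34−2) = 16.3097
t = (23.9 − 23)/√[16.3097·(1/39 + 1/34)] = 0.9498
df = n₁ + n₂ − 2 = 71
p-value = P(T ≥ 0.9498) ≈ 0.1727
Since p ≈ 0.1727 > α = 0.05, fail to reject H0; the data do not provide sufficient evidence against H0.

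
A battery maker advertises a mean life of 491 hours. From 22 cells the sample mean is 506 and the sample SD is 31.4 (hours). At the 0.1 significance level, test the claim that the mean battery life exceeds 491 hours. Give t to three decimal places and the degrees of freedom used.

t = 2.241, df = 21

H0: μ = 491; H1: μ > 491 (one-sample t-test, right-tailed).
t = (x̄ − μ₀)/(s/√n) = (506 − 491)/(31.4/√22) = 2.241
df = n − 1 = 21
p-value = P(T ≥ 2.241) ≈ 0.0180
Since p ≈ 0.0180 < α = 0.1, reject H0; the evidence is statistically significant.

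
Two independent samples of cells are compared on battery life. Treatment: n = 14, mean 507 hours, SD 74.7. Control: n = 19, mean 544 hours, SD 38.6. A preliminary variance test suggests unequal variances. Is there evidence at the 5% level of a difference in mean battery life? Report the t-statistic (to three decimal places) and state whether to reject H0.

Let group 1 = treatment, group 2 = control. H0: μ_1 = μ_2; H1: μ_1 ≠ μ_2 (Welch's two-sample t-test, two-sided).
t = (x̄_1 − x̄_2)/√(s_1²/n_1 + s_2²/n_2) = (507 − 544)/√(74.7²/14 + 38.6²/19) = -1.694
Welch–Satterthwaite df ≈ 18.11
Two-sided p-value ≈ 0.107
Since p ≈ 0.107 > α = 0.05, fail to reject H0; the evidence is not statistically significant.

t = -1.694; fail to reject H0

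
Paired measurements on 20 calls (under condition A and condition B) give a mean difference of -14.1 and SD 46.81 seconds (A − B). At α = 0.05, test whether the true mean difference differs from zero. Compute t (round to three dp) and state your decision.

H0: μ_d = 0; H1: μ_d ≠ 0 (paired t-test on the differences, two-sided).
t = d̄/(s_d/√n) = -14.1/(46.81/√20) = -1.347
df = n − 1 = 19
Two-sided p-value ≈ 0.1938
Since p ≈ 0.1938 > α = 0.05, fail to reject H0; the evidence is not statistically significant.

t = -1.347; fail to reject H0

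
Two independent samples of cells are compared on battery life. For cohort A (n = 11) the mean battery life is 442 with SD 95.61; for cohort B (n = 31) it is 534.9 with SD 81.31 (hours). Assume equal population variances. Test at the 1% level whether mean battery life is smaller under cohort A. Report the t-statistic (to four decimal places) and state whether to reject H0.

t = -3.1102; reject H0

Let group 1 = cohort A, group 2 = cohort B. H0: μ_1 = μ_2; H1: μ_1 < μ_2 (two-sample pooled-variance t-test, left-tailed).
s_p² = [(11−1)·95.61² + (31−1)·81.31²]/(11+31−2) = 7243.81
t = (442 − 534.9)/√[7243.81·(1/11 + 1/31)] = -3.1102
df = n₁ + n₂ − 2 = 40
p-value = P(T ≤ -3.1102) ≈ 0.002
Since p ≈ 0.002 < α = 0.01, reject H0; the evidence is statistically significant.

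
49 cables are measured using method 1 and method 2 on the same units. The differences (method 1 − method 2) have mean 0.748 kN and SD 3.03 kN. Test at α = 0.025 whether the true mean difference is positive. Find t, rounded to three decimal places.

H0: μ_d = 0; H1: μ_d > 0 (paired t-test on the differences, right-tailed).
t = d̄/(s_d/√n) = 0.748/(3.03/√49) = 1.728
df = n − 1 = 48
p-value = P(T ≥ 1.728) ≈ 0.045
Since p ≈ 0.045 > α = 0.025, fail to reject H0; the evidence is not statistically significant.

1.728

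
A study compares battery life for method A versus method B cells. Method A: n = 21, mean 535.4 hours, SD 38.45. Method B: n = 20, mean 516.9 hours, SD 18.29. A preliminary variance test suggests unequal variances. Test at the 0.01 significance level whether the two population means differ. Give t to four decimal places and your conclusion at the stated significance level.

Let group 1 = method A, group 2 = method B. H0: μ_1 = μ_2; H1: μ_1 ≠ μ_2 (Welch's two-sample t-test, two-sided).
t = (x̄_1 − x̄_2)/√(s_1²/n_1 + s_2²/n_2) = (535.4 − 516.9)/√(38.45²/21 + 18.29²/20) = 1.9820
Welch–Satterthwaite df ≈ 28.91
Two-sided p-value ≈ 0.0571
Since p ≈ 0.0571 > α = 0.01, fail to reject H0; the evidence is not statistically significant.

t = 1.9820; fail to reject H0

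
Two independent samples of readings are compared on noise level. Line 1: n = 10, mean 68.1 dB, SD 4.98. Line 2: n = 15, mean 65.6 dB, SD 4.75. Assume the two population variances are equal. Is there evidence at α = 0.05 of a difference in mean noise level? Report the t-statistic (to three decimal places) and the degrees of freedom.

Let group 1 = line 1, group 2 = line 2. H0: μ_1 = μ_2; H1: μ_1 ≠ μ_2 (two-sample pooled-variance t-test, two-sided).
s_p² = [(10−1)·4.98² + (15−1)·4.75²]/(10+15−2) = 23.4382
t = (68.1 − 65.6)/√[23.4382·(1/10 + 1/15)] = 1.265
df = n₁ + n₂ − 2 = 23
Two-sided p-value ≈ 0.219
Since p ≈ 0.219 > α = 0.05, fail to reject H0; the evidence is not statistically significant.

t = 1.265, df = 23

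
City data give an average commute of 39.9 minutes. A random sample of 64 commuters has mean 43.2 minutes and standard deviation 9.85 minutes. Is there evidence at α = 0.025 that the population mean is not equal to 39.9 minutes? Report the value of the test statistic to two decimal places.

2.68

H0: μ = 39.9; H1: μ ≠ 39.9 (one-sample t-test, two-sided).
t = (x̄ − μ₀)/(s/√n) = (43.2 − 39.9)/(9.85/√64) = 2.68
df = n − 1 = 63
Two-sided p-value ≈ 0.009
Since p ≈ 0.009 < α = 0.025, reject H0; the evidence is statistically significant.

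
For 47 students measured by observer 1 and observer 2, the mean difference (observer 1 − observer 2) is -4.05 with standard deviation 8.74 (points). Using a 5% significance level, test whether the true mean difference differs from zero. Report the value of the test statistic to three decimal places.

H0: μ_d = 0; H1: μ_d ≠ 0 (paired t-test on the differences, two-sided).
t = d̄/(s_d/√n) = -4.05/(8.74/√47) = -3.177
df = n − 1 = 46
Two-sided p-value ≈ 0.0027
Since p ≈ 0.0027 < α = 0.05, reject H0; the evidence is statistically significant.

-3.177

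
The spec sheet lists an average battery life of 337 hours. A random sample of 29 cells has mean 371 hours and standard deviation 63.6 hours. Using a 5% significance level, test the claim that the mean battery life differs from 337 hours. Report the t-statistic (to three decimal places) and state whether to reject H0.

H0: μ = 337; H1: μ ≠ 337 (one-sample t-test, two-sided).
t = (x̄ − μ₀)/(s/√n) = (371 − 337)/(63.6/√29) = 2.879
df = n − 1 = 28
Two-sided p-value ≈ 0.008
Since p ≈ 0.008 < α = 0.05, reject H0; the evidence is statistically significant.

t = 2.879; reject H0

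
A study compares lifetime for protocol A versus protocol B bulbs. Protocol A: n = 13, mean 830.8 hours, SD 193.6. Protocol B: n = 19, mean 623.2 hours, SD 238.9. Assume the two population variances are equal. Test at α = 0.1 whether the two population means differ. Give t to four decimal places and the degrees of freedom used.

t = 2.5993, df = 30

Let group 1 = protocol A, group 2 = protocol B. H0: μ_1 = μ_2; H1: μ_1 ≠ μ_2 (two-sample pooled-variance t-test, two-sided).
s_p² = [(13−1)·193.6² + (19−1)·238.9²]/(13+19−2) = 49236.3
t = (830.8 − 623.2)/√[49236.3·(1/13 + 1/19)] = 2.5993
df = n₁ + n₂ − 2 = 30
Two-sided p-value ≈ 0.0144
Since p ≈ 0.0144 < α = 0.1, reject H0; the data support H1.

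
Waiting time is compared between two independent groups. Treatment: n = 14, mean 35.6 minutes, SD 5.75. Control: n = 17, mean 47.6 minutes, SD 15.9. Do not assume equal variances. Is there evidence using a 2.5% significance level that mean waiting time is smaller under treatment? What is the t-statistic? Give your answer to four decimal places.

Let group 1 = treatment, group 2 = control. H0: μ_1 = μ_2; H1: μ_1 < μ_2 (Welch's two-sample t-test, left-tailed).
t = (x̄_1 − x̄_2)/√(s_1²/n_1 + s_2²/n_2) = (35.6 − 47.6)/√(5.75²/14 + 15.9²/17) = -2.8907
Welch–Satterthwaite df ≈ 20.84
p-value = P(T ≤ -2.8907) ≈ 0.004
Since p ≈ 0.004 < α = 0.025, reject H0; the evidence is statistically significant.

-2.8907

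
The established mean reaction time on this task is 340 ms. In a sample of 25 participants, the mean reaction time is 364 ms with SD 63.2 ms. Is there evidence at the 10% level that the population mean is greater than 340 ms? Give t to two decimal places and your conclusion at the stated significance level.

t = 1.90; reject H0

H0: μ = 340; H1: μ > 340 (one-sample t-test, right-tailed).
t = (x̄ − μ₀)/(s/√n) = (364 − 340)/(63.2/√25) = 1.90
df = n − 1 = 24
p-value = P(T ≥ 1.90) ≈ 0.0348
Since p ≈ 0.0348 < α = 0.1, reject H0; the data support H1.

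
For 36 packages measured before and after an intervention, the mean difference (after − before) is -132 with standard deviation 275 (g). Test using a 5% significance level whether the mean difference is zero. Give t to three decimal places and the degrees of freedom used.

H0: μ_d = 0; H1: μ_d ≠ 0 (paired t-test on the differences, two-sided).
t = d̄/(s_d/√n) = -132/(275/√36) = -2.880
df = n − 1 = 35
Two-sided p-value ≈ 0.007
Since p ≈ 0.007 < α = 0.05, reject H0; the evidence is statistically significant.

t = -2.880, df = 35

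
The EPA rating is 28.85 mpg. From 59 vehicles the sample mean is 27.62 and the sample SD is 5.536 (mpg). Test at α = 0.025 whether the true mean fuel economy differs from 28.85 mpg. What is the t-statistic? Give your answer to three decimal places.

-1.707

H0: μ = 28.85; H1: μ ≠ 28.85 (one-sample t-test, two-sided).
t = (x̄ − μ₀)/(s/√n) = (27.62 − 28.85)/(5.536/√59) = -1.707
df = n − 1 = 58
Two-sided p-value ≈ 0.093
Since p ≈ 0.093 > α = 0.025, fail to reject H0; the data do not provide sufficient evidence against H0.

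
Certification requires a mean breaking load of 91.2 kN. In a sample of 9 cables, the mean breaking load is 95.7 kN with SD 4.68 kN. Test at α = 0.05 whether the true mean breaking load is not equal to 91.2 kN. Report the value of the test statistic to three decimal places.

H0: μ = 91.2; H1: μ ≠ 91.2 (one-sample t-test, two-sided).
t = (x̄ − μ₀)/(s/√n) = (95.7 − 91.2)/(4.68/√9) = 2.885
df = n − 1 = 8
Two-sided p-value ≈ 0.0204
Since p ≈ 0.0204 < α = 0.05, reject H0; the evidence is statistically significant.

2.885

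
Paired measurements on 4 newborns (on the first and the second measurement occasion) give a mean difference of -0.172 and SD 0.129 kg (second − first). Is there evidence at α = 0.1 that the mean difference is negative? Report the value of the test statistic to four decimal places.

H0: μ_d = 0; H1: μ_d < 0 (paired t-test on the differences, left-tailed).
t = d̄/(s_d/√n) = -0.172/(0.129/√4) = -2.6667
df = n − 1 = 3
p-value = P(T ≤ -2.6667) ≈ 0.0380
Since p ≈ 0.0380 < α = 0.1, reject H0; the data support H1.

-2.6667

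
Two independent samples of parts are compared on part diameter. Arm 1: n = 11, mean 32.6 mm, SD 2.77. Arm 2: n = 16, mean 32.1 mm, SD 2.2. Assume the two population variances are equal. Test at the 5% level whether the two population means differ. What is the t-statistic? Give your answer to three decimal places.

Let group 1 = arm 1, group 2 = arm 2. H0: μ_1 = μ_2; H1: μ_1 ≠ μ_2 (two-sample pooled-variance t-test, two-sided).
s_p² = [(11−1)·2.77² + (16−1)·2.2²]/(11+16−2) = 5.97316
t = (32.6 − 32.1)/√[5.97316·(1/11 + 1/16)] = 0.522
df = n₁ + n₂ − 2 = 25
Two-sided p-value ≈ 0.6060
Since p ≈ 0.6060 > α = 0.05, fail to reject H0; the data do not provide sufficient evidence against H0.

0.522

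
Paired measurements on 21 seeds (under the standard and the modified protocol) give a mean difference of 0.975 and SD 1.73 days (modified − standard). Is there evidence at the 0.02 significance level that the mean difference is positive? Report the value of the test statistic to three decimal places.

2.583

H0: μ_d = 0; H1: μ_d > 0 (paired t-test on the differences, right-tailed).
t = d̄/(s_d/√n) = 0.975/(1.73/√21) = 2.583
df = n − 1 = 20
p-value = P(T ≥ 2.583) ≈ 0.0089
Since p ≈ 0.0089 < α = 0.02, reject H0; the data support H1.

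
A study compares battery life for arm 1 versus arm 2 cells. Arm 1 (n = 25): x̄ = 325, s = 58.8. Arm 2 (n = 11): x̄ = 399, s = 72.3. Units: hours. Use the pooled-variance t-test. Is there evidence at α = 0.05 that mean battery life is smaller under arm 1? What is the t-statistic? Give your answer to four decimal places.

-3.2428

Let group 1 = arm 1, group 2 = arm 2. H0: μ_1 = μ_2; H1: μ_1 < μ_2 (two-sample pooled-variance t-test, left-tailed).
s_p² = [(25−1)·58.8² + (11−1)·72.3²]/(25+11−2) = 3977.98
t = (325 − 399)/√[3977.98·(1/25 + 1/11)] = -3.2428
df = n₁ + n₂ − 2 = 34
p-value = P(T ≤ -3.2428) ≈ 0.001
Since p ≈ 0.001 < α = 0.05, reject H0; the data support H1.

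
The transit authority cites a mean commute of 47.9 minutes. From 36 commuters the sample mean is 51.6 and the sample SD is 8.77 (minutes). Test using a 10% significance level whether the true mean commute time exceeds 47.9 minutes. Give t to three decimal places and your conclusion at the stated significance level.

H0: μ = 47.9; H1: μ > 47.9 (one-sample t-test, right-tailed).
t = (x̄ − μ₀)/(s/√n) = (51.6 − 47.9)/(8.77/√36) = 2.531
df = n − 1 = 35
p-value = P(T ≥ 2.531) ≈ 0.008
Since p ≈ 0.008 < α = 0.1, reject H0; the data support H1.

t = 2.531; reject H0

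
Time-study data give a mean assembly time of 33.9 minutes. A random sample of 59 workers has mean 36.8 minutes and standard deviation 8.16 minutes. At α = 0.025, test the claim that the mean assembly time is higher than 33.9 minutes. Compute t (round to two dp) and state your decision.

H0: μ = 33.9; H1: μ > 33.9 (one-sample t-test, right-tailed).
t = (x̄ − μ₀)/(s/√n) = (36.8 − 33.9)/(8.16/√59) = 2.73
df = n − 1 = 58
p-value = P(T ≥ 2.73) ≈ 0.0042
Since p ≈ 0.0042 < α = 0.025, reject H0; the evidence is statistically significant.

t = 2.73; reject H0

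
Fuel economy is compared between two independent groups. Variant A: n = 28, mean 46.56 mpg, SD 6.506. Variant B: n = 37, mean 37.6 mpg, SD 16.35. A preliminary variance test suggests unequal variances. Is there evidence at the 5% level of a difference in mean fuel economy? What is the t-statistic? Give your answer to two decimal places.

Let group 1 = variant A, group 2 = variant B. H0: μ_1 = μ_2; H1: μ_1 ≠ μ_2 (Welch's two-sample t-test, two-sided).
t = (x̄_1 − x̄_2)/√(s_1²/n_1 + s_2²/n_2) = (46.56 − 37.6)/√(6.506²/28 + 16.35²/37) = 3.03
Welch–Satterthwaite df ≈ 49.74
Two-sided p-value ≈ 0.0039
Since p ≈ 0.0039 < α = 0.05, reject H0; the data support H1.

3.03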